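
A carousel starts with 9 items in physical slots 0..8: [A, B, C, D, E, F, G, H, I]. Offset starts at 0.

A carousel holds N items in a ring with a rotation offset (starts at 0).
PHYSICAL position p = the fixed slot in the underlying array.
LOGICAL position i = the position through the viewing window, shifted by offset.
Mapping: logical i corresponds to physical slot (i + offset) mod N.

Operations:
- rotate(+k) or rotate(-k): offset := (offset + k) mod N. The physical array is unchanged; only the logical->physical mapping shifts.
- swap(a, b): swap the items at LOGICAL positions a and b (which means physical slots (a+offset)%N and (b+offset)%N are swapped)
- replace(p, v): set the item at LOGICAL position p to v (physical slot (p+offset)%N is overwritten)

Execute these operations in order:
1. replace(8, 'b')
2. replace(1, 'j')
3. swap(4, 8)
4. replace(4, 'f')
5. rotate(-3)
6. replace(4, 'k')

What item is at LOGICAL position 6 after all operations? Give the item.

After op 1 (replace(8, 'b')): offset=0, physical=[A,B,C,D,E,F,G,H,b], logical=[A,B,C,D,E,F,G,H,b]
After op 2 (replace(1, 'j')): offset=0, physical=[A,j,C,D,E,F,G,H,b], logical=[A,j,C,D,E,F,G,H,b]
After op 3 (swap(4, 8)): offset=0, physical=[A,j,C,D,b,F,G,H,E], logical=[A,j,C,D,b,F,G,H,E]
After op 4 (replace(4, 'f')): offset=0, physical=[A,j,C,D,f,F,G,H,E], logical=[A,j,C,D,f,F,G,H,E]
After op 5 (rotate(-3)): offset=6, physical=[A,j,C,D,f,F,G,H,E], logical=[G,H,E,A,j,C,D,f,F]
After op 6 (replace(4, 'k')): offset=6, physical=[A,k,C,D,f,F,G,H,E], logical=[G,H,E,A,k,C,D,f,F]

Answer: D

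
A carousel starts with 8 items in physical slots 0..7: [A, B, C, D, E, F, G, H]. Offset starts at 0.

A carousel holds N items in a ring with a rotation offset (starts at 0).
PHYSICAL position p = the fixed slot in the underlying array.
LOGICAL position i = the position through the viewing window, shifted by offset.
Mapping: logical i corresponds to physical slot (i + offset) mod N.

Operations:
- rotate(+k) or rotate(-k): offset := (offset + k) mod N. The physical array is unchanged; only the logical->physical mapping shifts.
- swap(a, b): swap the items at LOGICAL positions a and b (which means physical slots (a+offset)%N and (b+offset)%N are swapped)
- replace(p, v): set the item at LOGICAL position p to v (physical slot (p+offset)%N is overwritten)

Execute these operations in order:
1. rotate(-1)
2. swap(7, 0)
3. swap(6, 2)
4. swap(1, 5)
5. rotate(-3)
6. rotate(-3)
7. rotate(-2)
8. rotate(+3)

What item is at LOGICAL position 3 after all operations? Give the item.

Answer: B

Derivation:
After op 1 (rotate(-1)): offset=7, physical=[A,B,C,D,E,F,G,H], logical=[H,A,B,C,D,E,F,G]
After op 2 (swap(7, 0)): offset=7, physical=[A,B,C,D,E,F,H,G], logical=[G,A,B,C,D,E,F,H]
After op 3 (swap(6, 2)): offset=7, physical=[A,F,C,D,E,B,H,G], logical=[G,A,F,C,D,E,B,H]
After op 4 (swap(1, 5)): offset=7, physical=[E,F,C,D,A,B,H,G], logical=[G,E,F,C,D,A,B,H]
After op 5 (rotate(-3)): offset=4, physical=[E,F,C,D,A,B,H,G], logical=[A,B,H,G,E,F,C,D]
After op 6 (rotate(-3)): offset=1, physical=[E,F,C,D,A,B,H,G], logical=[F,C,D,A,B,H,G,E]
After op 7 (rotate(-2)): offset=7, physical=[E,F,C,D,A,B,H,G], logical=[G,E,F,C,D,A,B,H]
After op 8 (rotate(+3)): offset=2, physical=[E,F,C,D,A,B,H,G], logical=[C,D,A,B,H,G,E,F]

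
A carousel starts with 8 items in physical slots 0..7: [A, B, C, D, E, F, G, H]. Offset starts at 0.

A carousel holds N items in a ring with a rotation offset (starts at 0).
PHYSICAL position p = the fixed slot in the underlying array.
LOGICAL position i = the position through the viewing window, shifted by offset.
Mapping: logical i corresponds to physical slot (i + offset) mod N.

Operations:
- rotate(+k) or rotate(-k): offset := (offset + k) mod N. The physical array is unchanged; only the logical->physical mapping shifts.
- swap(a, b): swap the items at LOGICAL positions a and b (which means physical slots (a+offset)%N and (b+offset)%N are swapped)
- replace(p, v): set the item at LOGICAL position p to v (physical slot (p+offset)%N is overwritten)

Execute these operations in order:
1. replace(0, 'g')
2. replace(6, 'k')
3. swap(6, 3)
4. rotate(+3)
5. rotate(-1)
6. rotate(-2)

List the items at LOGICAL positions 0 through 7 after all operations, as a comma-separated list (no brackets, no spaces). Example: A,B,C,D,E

After op 1 (replace(0, 'g')): offset=0, physical=[g,B,C,D,E,F,G,H], logical=[g,B,C,D,E,F,G,H]
After op 2 (replace(6, 'k')): offset=0, physical=[g,B,C,D,E,F,k,H], logical=[g,B,C,D,E,F,k,H]
After op 3 (swap(6, 3)): offset=0, physical=[g,B,C,k,E,F,D,H], logical=[g,B,C,k,E,F,D,H]
After op 4 (rotate(+3)): offset=3, physical=[g,B,C,k,E,F,D,H], logical=[k,E,F,D,H,g,B,C]
After op 5 (rotate(-1)): offset=2, physical=[g,B,C,k,E,F,D,H], logical=[C,k,E,F,D,H,g,B]
After op 6 (rotate(-2)): offset=0, physical=[g,B,C,k,E,F,D,H], logical=[g,B,C,k,E,F,D,H]

Answer: g,B,C,k,E,F,D,H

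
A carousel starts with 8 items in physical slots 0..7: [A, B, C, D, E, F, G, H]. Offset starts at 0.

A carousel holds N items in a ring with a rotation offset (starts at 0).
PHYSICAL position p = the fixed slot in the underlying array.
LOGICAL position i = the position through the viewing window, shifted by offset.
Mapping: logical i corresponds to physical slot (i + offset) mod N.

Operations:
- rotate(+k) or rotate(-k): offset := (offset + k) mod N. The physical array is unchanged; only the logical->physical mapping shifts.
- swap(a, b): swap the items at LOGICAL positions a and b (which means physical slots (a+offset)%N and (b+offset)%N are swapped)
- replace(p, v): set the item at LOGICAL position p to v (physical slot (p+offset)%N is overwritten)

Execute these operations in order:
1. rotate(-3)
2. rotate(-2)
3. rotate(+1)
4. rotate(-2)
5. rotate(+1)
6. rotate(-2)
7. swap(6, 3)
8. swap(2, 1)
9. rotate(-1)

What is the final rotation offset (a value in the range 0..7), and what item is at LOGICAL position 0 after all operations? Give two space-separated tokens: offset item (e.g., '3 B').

After op 1 (rotate(-3)): offset=5, physical=[A,B,C,D,E,F,G,H], logical=[F,G,H,A,B,C,D,E]
After op 2 (rotate(-2)): offset=3, physical=[A,B,C,D,E,F,G,H], logical=[D,E,F,G,H,A,B,C]
After op 3 (rotate(+1)): offset=4, physical=[A,B,C,D,E,F,G,H], logical=[E,F,G,H,A,B,C,D]
After op 4 (rotate(-2)): offset=2, physical=[A,B,C,D,E,F,G,H], logical=[C,D,E,F,G,H,A,B]
After op 5 (rotate(+1)): offset=3, physical=[A,B,C,D,E,F,G,H], logical=[D,E,F,G,H,A,B,C]
After op 6 (rotate(-2)): offset=1, physical=[A,B,C,D,E,F,G,H], logical=[B,C,D,E,F,G,H,A]
After op 7 (swap(6, 3)): offset=1, physical=[A,B,C,D,H,F,G,E], logical=[B,C,D,H,F,G,E,A]
After op 8 (swap(2, 1)): offset=1, physical=[A,B,D,C,H,F,G,E], logical=[B,D,C,H,F,G,E,A]
After op 9 (rotate(-1)): offset=0, physical=[A,B,D,C,H,F,G,E], logical=[A,B,D,C,H,F,G,E]

Answer: 0 A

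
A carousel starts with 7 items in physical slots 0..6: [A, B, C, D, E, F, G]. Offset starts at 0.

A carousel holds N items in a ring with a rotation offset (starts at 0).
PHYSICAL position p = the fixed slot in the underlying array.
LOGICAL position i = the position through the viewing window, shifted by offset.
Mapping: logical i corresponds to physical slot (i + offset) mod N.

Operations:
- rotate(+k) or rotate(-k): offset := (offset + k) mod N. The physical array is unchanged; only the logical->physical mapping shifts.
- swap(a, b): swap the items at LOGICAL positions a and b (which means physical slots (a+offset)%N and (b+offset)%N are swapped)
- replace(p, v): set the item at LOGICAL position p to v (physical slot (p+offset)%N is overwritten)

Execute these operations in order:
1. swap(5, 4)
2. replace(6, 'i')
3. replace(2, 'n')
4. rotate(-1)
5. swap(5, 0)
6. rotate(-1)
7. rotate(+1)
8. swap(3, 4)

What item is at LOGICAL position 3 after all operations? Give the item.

Answer: D

Derivation:
After op 1 (swap(5, 4)): offset=0, physical=[A,B,C,D,F,E,G], logical=[A,B,C,D,F,E,G]
After op 2 (replace(6, 'i')): offset=0, physical=[A,B,C,D,F,E,i], logical=[A,B,C,D,F,E,i]
After op 3 (replace(2, 'n')): offset=0, physical=[A,B,n,D,F,E,i], logical=[A,B,n,D,F,E,i]
After op 4 (rotate(-1)): offset=6, physical=[A,B,n,D,F,E,i], logical=[i,A,B,n,D,F,E]
After op 5 (swap(5, 0)): offset=6, physical=[A,B,n,D,i,E,F], logical=[F,A,B,n,D,i,E]
After op 6 (rotate(-1)): offset=5, physical=[A,B,n,D,i,E,F], logical=[E,F,A,B,n,D,i]
After op 7 (rotate(+1)): offset=6, physical=[A,B,n,D,i,E,F], logical=[F,A,B,n,D,i,E]
After op 8 (swap(3, 4)): offset=6, physical=[A,B,D,n,i,E,F], logical=[F,A,B,D,n,i,E]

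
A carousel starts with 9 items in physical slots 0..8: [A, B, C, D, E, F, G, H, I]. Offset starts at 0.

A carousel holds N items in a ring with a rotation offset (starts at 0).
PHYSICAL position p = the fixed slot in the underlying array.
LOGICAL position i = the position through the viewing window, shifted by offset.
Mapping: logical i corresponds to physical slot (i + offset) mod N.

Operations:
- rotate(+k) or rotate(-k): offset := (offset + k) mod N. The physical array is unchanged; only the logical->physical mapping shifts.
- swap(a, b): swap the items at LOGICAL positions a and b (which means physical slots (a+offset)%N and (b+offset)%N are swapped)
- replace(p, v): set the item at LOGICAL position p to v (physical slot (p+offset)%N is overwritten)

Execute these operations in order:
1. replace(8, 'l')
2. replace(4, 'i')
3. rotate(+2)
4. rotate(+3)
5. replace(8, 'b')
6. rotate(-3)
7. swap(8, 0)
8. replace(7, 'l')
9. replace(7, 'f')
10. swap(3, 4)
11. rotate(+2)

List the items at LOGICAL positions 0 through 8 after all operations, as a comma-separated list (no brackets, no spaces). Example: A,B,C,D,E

Answer: b,G,F,H,l,f,C,B,D

Derivation:
After op 1 (replace(8, 'l')): offset=0, physical=[A,B,C,D,E,F,G,H,l], logical=[A,B,C,D,E,F,G,H,l]
After op 2 (replace(4, 'i')): offset=0, physical=[A,B,C,D,i,F,G,H,l], logical=[A,B,C,D,i,F,G,H,l]
After op 3 (rotate(+2)): offset=2, physical=[A,B,C,D,i,F,G,H,l], logical=[C,D,i,F,G,H,l,A,B]
After op 4 (rotate(+3)): offset=5, physical=[A,B,C,D,i,F,G,H,l], logical=[F,G,H,l,A,B,C,D,i]
After op 5 (replace(8, 'b')): offset=5, physical=[A,B,C,D,b,F,G,H,l], logical=[F,G,H,l,A,B,C,D,b]
After op 6 (rotate(-3)): offset=2, physical=[A,B,C,D,b,F,G,H,l], logical=[C,D,b,F,G,H,l,A,B]
After op 7 (swap(8, 0)): offset=2, physical=[A,C,B,D,b,F,G,H,l], logical=[B,D,b,F,G,H,l,A,C]
After op 8 (replace(7, 'l')): offset=2, physical=[l,C,B,D,b,F,G,H,l], logical=[B,D,b,F,G,H,l,l,C]
After op 9 (replace(7, 'f')): offset=2, physical=[f,C,B,D,b,F,G,H,l], logical=[B,D,b,F,G,H,l,f,C]
After op 10 (swap(3, 4)): offset=2, physical=[f,C,B,D,b,G,F,H,l], logical=[B,D,b,G,F,H,l,f,C]
After op 11 (rotate(+2)): offset=4, physical=[f,C,B,D,b,G,F,H,l], logical=[b,G,F,H,l,f,C,B,D]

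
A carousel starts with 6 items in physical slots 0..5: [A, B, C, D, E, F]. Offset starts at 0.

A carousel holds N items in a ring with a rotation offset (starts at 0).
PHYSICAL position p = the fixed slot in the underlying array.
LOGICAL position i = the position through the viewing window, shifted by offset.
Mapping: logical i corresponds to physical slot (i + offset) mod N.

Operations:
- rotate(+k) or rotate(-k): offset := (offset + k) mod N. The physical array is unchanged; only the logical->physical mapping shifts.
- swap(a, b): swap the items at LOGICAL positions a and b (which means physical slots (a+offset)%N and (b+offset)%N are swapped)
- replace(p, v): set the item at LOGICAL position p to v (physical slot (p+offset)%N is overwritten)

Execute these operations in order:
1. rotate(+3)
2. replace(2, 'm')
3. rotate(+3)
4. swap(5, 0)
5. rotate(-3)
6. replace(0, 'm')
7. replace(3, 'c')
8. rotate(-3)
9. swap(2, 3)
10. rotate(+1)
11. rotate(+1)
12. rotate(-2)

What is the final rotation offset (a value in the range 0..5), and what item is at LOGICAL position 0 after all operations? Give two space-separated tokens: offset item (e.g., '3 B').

Answer: 0 c

Derivation:
After op 1 (rotate(+3)): offset=3, physical=[A,B,C,D,E,F], logical=[D,E,F,A,B,C]
After op 2 (replace(2, 'm')): offset=3, physical=[A,B,C,D,E,m], logical=[D,E,m,A,B,C]
After op 3 (rotate(+3)): offset=0, physical=[A,B,C,D,E,m], logical=[A,B,C,D,E,m]
After op 4 (swap(5, 0)): offset=0, physical=[m,B,C,D,E,A], logical=[m,B,C,D,E,A]
After op 5 (rotate(-3)): offset=3, physical=[m,B,C,D,E,A], logical=[D,E,A,m,B,C]
After op 6 (replace(0, 'm')): offset=3, physical=[m,B,C,m,E,A], logical=[m,E,A,m,B,C]
After op 7 (replace(3, 'c')): offset=3, physical=[c,B,C,m,E,A], logical=[m,E,A,c,B,C]
After op 8 (rotate(-3)): offset=0, physical=[c,B,C,m,E,A], logical=[c,B,C,m,E,A]
After op 9 (swap(2, 3)): offset=0, physical=[c,B,m,C,E,A], logical=[c,B,m,C,E,A]
After op 10 (rotate(+1)): offset=1, physical=[c,B,m,C,E,A], logical=[B,m,C,E,A,c]
After op 11 (rotate(+1)): offset=2, physical=[c,B,m,C,E,A], logical=[m,C,E,A,c,B]
After op 12 (rotate(-2)): offset=0, physical=[c,B,m,C,E,A], logical=[c,B,m,C,E,A]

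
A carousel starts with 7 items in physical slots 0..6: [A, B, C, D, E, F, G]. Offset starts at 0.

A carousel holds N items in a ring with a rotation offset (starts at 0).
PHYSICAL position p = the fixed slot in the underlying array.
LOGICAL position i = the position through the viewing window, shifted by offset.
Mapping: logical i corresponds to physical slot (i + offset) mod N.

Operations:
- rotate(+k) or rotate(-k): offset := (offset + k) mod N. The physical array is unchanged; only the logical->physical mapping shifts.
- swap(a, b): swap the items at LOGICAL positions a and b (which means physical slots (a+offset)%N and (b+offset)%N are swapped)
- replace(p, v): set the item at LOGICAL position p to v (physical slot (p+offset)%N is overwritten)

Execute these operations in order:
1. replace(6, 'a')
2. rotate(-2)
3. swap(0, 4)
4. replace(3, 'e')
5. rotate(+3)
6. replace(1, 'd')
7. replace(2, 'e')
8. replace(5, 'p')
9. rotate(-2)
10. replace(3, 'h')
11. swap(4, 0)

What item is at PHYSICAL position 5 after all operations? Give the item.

After op 1 (replace(6, 'a')): offset=0, physical=[A,B,C,D,E,F,a], logical=[A,B,C,D,E,F,a]
After op 2 (rotate(-2)): offset=5, physical=[A,B,C,D,E,F,a], logical=[F,a,A,B,C,D,E]
After op 3 (swap(0, 4)): offset=5, physical=[A,B,F,D,E,C,a], logical=[C,a,A,B,F,D,E]
After op 4 (replace(3, 'e')): offset=5, physical=[A,e,F,D,E,C,a], logical=[C,a,A,e,F,D,E]
After op 5 (rotate(+3)): offset=1, physical=[A,e,F,D,E,C,a], logical=[e,F,D,E,C,a,A]
After op 6 (replace(1, 'd')): offset=1, physical=[A,e,d,D,E,C,a], logical=[e,d,D,E,C,a,A]
After op 7 (replace(2, 'e')): offset=1, physical=[A,e,d,e,E,C,a], logical=[e,d,e,E,C,a,A]
After op 8 (replace(5, 'p')): offset=1, physical=[A,e,d,e,E,C,p], logical=[e,d,e,E,C,p,A]
After op 9 (rotate(-2)): offset=6, physical=[A,e,d,e,E,C,p], logical=[p,A,e,d,e,E,C]
After op 10 (replace(3, 'h')): offset=6, physical=[A,e,h,e,E,C,p], logical=[p,A,e,h,e,E,C]
After op 11 (swap(4, 0)): offset=6, physical=[A,e,h,p,E,C,e], logical=[e,A,e,h,p,E,C]

Answer: C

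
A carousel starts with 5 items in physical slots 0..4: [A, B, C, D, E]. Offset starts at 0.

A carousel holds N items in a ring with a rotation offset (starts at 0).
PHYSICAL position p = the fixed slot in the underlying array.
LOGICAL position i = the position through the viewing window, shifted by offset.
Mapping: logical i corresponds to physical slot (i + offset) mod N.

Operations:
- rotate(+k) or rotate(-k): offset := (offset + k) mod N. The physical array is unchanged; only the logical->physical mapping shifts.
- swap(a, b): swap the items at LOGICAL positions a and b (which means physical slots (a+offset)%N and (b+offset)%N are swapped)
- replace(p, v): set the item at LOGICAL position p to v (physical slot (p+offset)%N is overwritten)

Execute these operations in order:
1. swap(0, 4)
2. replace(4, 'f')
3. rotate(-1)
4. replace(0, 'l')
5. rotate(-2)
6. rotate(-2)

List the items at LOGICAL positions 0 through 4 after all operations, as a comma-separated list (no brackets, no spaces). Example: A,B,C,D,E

Answer: E,B,C,D,l

Derivation:
After op 1 (swap(0, 4)): offset=0, physical=[E,B,C,D,A], logical=[E,B,C,D,A]
After op 2 (replace(4, 'f')): offset=0, physical=[E,B,C,D,f], logical=[E,B,C,D,f]
After op 3 (rotate(-1)): offset=4, physical=[E,B,C,D,f], logical=[f,E,B,C,D]
After op 4 (replace(0, 'l')): offset=4, physical=[E,B,C,D,l], logical=[l,E,B,C,D]
After op 5 (rotate(-2)): offset=2, physical=[E,B,C,D,l], logical=[C,D,l,E,B]
After op 6 (rotate(-2)): offset=0, physical=[E,B,C,D,l], logical=[E,B,C,D,l]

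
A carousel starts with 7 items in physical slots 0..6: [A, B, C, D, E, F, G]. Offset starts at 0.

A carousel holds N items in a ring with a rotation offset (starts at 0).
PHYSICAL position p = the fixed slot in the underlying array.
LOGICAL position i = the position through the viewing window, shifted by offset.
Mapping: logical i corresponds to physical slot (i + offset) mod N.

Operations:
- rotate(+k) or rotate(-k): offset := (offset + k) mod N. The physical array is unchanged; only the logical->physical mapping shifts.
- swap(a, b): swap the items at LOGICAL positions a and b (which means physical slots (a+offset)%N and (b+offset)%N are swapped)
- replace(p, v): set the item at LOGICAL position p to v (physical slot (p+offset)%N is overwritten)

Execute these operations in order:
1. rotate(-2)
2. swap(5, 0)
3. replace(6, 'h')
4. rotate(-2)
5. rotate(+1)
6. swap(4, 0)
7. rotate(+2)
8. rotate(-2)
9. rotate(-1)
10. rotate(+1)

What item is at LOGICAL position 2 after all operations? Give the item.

After op 1 (rotate(-2)): offset=5, physical=[A,B,C,D,E,F,G], logical=[F,G,A,B,C,D,E]
After op 2 (swap(5, 0)): offset=5, physical=[A,B,C,F,E,D,G], logical=[D,G,A,B,C,F,E]
After op 3 (replace(6, 'h')): offset=5, physical=[A,B,C,F,h,D,G], logical=[D,G,A,B,C,F,h]
After op 4 (rotate(-2)): offset=3, physical=[A,B,C,F,h,D,G], logical=[F,h,D,G,A,B,C]
After op 5 (rotate(+1)): offset=4, physical=[A,B,C,F,h,D,G], logical=[h,D,G,A,B,C,F]
After op 6 (swap(4, 0)): offset=4, physical=[A,h,C,F,B,D,G], logical=[B,D,G,A,h,C,F]
After op 7 (rotate(+2)): offset=6, physical=[A,h,C,F,B,D,G], logical=[G,A,h,C,F,B,D]
After op 8 (rotate(-2)): offset=4, physical=[A,h,C,F,B,D,G], logical=[B,D,G,A,h,C,F]
After op 9 (rotate(-1)): offset=3, physical=[A,h,C,F,B,D,G], logical=[F,B,D,G,A,h,C]
After op 10 (rotate(+1)): offset=4, physical=[A,h,C,F,B,D,G], logical=[B,D,G,A,h,C,F]

Answer: G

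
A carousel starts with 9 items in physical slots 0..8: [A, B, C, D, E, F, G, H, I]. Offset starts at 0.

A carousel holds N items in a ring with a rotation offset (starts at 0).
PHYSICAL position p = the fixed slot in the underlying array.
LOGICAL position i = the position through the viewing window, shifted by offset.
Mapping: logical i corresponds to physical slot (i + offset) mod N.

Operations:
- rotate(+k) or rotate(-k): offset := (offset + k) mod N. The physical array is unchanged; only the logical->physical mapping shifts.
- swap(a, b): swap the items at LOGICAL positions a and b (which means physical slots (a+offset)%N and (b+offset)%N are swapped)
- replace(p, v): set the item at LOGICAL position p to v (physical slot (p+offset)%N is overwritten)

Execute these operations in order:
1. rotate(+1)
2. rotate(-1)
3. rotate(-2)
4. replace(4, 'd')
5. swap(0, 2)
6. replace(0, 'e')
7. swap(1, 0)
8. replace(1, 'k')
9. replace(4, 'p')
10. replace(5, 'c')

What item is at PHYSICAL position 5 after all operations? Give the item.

Answer: F

Derivation:
After op 1 (rotate(+1)): offset=1, physical=[A,B,C,D,E,F,G,H,I], logical=[B,C,D,E,F,G,H,I,A]
After op 2 (rotate(-1)): offset=0, physical=[A,B,C,D,E,F,G,H,I], logical=[A,B,C,D,E,F,G,H,I]
After op 3 (rotate(-2)): offset=7, physical=[A,B,C,D,E,F,G,H,I], logical=[H,I,A,B,C,D,E,F,G]
After op 4 (replace(4, 'd')): offset=7, physical=[A,B,d,D,E,F,G,H,I], logical=[H,I,A,B,d,D,E,F,G]
After op 5 (swap(0, 2)): offset=7, physical=[H,B,d,D,E,F,G,A,I], logical=[A,I,H,B,d,D,E,F,G]
After op 6 (replace(0, 'e')): offset=7, physical=[H,B,d,D,E,F,G,e,I], logical=[e,I,H,B,d,D,E,F,G]
After op 7 (swap(1, 0)): offset=7, physical=[H,B,d,D,E,F,G,I,e], logical=[I,e,H,B,d,D,E,F,G]
After op 8 (replace(1, 'k')): offset=7, physical=[H,B,d,D,E,F,G,I,k], logical=[I,k,H,B,d,D,E,F,G]
After op 9 (replace(4, 'p')): offset=7, physical=[H,B,p,D,E,F,G,I,k], logical=[I,k,H,B,p,D,E,F,G]
After op 10 (replace(5, 'c')): offset=7, physical=[H,B,p,c,E,F,G,I,k], logical=[I,k,H,B,p,c,E,F,G]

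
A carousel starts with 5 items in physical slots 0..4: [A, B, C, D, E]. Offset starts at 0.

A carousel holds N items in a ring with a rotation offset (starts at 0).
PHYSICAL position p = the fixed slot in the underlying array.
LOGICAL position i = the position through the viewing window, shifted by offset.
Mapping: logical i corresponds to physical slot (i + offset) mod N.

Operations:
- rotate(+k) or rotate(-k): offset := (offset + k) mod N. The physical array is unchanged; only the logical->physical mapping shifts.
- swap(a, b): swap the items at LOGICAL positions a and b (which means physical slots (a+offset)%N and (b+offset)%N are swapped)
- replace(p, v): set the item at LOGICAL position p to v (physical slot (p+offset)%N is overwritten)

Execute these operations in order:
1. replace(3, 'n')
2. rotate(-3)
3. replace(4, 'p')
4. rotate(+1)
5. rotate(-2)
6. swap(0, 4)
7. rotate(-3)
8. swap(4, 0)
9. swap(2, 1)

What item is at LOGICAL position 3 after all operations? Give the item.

After op 1 (replace(3, 'n')): offset=0, physical=[A,B,C,n,E], logical=[A,B,C,n,E]
After op 2 (rotate(-3)): offset=2, physical=[A,B,C,n,E], logical=[C,n,E,A,B]
After op 3 (replace(4, 'p')): offset=2, physical=[A,p,C,n,E], logical=[C,n,E,A,p]
After op 4 (rotate(+1)): offset=3, physical=[A,p,C,n,E], logical=[n,E,A,p,C]
After op 5 (rotate(-2)): offset=1, physical=[A,p,C,n,E], logical=[p,C,n,E,A]
After op 6 (swap(0, 4)): offset=1, physical=[p,A,C,n,E], logical=[A,C,n,E,p]
After op 7 (rotate(-3)): offset=3, physical=[p,A,C,n,E], logical=[n,E,p,A,C]
After op 8 (swap(4, 0)): offset=3, physical=[p,A,n,C,E], logical=[C,E,p,A,n]
After op 9 (swap(2, 1)): offset=3, physical=[E,A,n,C,p], logical=[C,p,E,A,n]

Answer: A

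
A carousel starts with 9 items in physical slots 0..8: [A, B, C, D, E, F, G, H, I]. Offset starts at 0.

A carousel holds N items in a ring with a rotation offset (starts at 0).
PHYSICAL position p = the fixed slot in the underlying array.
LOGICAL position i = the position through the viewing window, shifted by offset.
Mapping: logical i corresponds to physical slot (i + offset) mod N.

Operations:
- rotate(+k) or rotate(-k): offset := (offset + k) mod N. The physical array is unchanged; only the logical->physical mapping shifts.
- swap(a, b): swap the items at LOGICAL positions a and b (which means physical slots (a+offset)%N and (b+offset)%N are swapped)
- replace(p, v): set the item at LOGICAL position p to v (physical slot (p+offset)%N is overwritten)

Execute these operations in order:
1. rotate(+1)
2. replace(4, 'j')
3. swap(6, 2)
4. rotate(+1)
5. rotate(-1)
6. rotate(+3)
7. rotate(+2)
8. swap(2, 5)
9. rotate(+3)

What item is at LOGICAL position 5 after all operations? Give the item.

Answer: j

Derivation:
After op 1 (rotate(+1)): offset=1, physical=[A,B,C,D,E,F,G,H,I], logical=[B,C,D,E,F,G,H,I,A]
After op 2 (replace(4, 'j')): offset=1, physical=[A,B,C,D,E,j,G,H,I], logical=[B,C,D,E,j,G,H,I,A]
After op 3 (swap(6, 2)): offset=1, physical=[A,B,C,H,E,j,G,D,I], logical=[B,C,H,E,j,G,D,I,A]
After op 4 (rotate(+1)): offset=2, physical=[A,B,C,H,E,j,G,D,I], logical=[C,H,E,j,G,D,I,A,B]
After op 5 (rotate(-1)): offset=1, physical=[A,B,C,H,E,j,G,D,I], logical=[B,C,H,E,j,G,D,I,A]
After op 6 (rotate(+3)): offset=4, physical=[A,B,C,H,E,j,G,D,I], logical=[E,j,G,D,I,A,B,C,H]
After op 7 (rotate(+2)): offset=6, physical=[A,B,C,H,E,j,G,D,I], logical=[G,D,I,A,B,C,H,E,j]
After op 8 (swap(2, 5)): offset=6, physical=[A,B,I,H,E,j,G,D,C], logical=[G,D,C,A,B,I,H,E,j]
After op 9 (rotate(+3)): offset=0, physical=[A,B,I,H,E,j,G,D,C], logical=[A,B,I,H,E,j,G,D,C]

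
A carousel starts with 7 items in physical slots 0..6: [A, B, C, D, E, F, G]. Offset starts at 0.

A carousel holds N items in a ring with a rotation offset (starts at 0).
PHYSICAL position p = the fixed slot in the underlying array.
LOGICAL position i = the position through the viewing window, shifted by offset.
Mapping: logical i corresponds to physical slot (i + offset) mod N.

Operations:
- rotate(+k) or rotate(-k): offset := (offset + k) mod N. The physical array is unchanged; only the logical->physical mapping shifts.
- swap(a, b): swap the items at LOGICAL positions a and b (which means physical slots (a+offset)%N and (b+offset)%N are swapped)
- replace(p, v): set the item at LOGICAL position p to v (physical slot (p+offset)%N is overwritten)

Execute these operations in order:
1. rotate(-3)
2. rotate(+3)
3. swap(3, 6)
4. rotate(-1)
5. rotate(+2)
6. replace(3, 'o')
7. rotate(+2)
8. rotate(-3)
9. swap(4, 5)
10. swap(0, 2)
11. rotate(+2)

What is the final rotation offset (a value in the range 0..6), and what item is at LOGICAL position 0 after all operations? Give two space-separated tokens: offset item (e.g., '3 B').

After op 1 (rotate(-3)): offset=4, physical=[A,B,C,D,E,F,G], logical=[E,F,G,A,B,C,D]
After op 2 (rotate(+3)): offset=0, physical=[A,B,C,D,E,F,G], logical=[A,B,C,D,E,F,G]
After op 3 (swap(3, 6)): offset=0, physical=[A,B,C,G,E,F,D], logical=[A,B,C,G,E,F,D]
After op 4 (rotate(-1)): offset=6, physical=[A,B,C,G,E,F,D], logical=[D,A,B,C,G,E,F]
After op 5 (rotate(+2)): offset=1, physical=[A,B,C,G,E,F,D], logical=[B,C,G,E,F,D,A]
After op 6 (replace(3, 'o')): offset=1, physical=[A,B,C,G,o,F,D], logical=[B,C,G,o,F,D,A]
After op 7 (rotate(+2)): offset=3, physical=[A,B,C,G,o,F,D], logical=[G,o,F,D,A,B,C]
After op 8 (rotate(-3)): offset=0, physical=[A,B,C,G,o,F,D], logical=[A,B,C,G,o,F,D]
After op 9 (swap(4, 5)): offset=0, physical=[A,B,C,G,F,o,D], logical=[A,B,C,G,F,o,D]
After op 10 (swap(0, 2)): offset=0, physical=[C,B,A,G,F,o,D], logical=[C,B,A,G,F,o,D]
After op 11 (rotate(+2)): offset=2, physical=[C,B,A,G,F,o,D], logical=[A,G,F,o,D,C,B]

Answer: 2 A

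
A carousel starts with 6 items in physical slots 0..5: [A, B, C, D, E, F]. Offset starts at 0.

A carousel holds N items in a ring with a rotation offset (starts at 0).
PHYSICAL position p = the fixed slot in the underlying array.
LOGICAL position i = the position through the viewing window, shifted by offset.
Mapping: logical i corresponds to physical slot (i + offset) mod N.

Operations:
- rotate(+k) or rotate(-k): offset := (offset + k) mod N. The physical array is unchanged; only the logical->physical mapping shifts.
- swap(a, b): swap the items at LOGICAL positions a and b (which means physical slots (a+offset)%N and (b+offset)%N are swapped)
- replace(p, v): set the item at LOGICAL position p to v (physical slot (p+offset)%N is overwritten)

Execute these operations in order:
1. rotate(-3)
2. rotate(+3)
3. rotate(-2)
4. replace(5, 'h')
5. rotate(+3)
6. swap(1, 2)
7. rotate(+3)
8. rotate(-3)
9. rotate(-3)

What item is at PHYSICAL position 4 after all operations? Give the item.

Answer: E

Derivation:
After op 1 (rotate(-3)): offset=3, physical=[A,B,C,D,E,F], logical=[D,E,F,A,B,C]
After op 2 (rotate(+3)): offset=0, physical=[A,B,C,D,E,F], logical=[A,B,C,D,E,F]
After op 3 (rotate(-2)): offset=4, physical=[A,B,C,D,E,F], logical=[E,F,A,B,C,D]
After op 4 (replace(5, 'h')): offset=4, physical=[A,B,C,h,E,F], logical=[E,F,A,B,C,h]
After op 5 (rotate(+3)): offset=1, physical=[A,B,C,h,E,F], logical=[B,C,h,E,F,A]
After op 6 (swap(1, 2)): offset=1, physical=[A,B,h,C,E,F], logical=[B,h,C,E,F,A]
After op 7 (rotate(+3)): offset=4, physical=[A,B,h,C,E,F], logical=[E,F,A,B,h,C]
After op 8 (rotate(-3)): offset=1, physical=[A,B,h,C,E,F], logical=[B,h,C,E,F,A]
After op 9 (rotate(-3)): offset=4, physical=[A,B,h,C,E,F], logical=[E,F,A,B,h,C]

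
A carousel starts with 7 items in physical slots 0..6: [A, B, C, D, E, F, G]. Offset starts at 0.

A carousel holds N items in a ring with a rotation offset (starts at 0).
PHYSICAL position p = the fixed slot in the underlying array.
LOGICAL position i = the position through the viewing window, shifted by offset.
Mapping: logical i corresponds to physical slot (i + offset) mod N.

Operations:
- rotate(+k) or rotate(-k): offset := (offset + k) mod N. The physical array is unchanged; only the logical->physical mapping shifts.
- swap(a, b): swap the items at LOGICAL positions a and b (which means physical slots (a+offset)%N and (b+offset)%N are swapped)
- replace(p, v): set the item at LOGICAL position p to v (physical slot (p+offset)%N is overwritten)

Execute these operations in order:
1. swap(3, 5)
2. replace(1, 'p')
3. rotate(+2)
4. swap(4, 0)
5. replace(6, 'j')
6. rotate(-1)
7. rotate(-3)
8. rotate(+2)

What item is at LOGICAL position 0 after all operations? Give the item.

Answer: A

Derivation:
After op 1 (swap(3, 5)): offset=0, physical=[A,B,C,F,E,D,G], logical=[A,B,C,F,E,D,G]
After op 2 (replace(1, 'p')): offset=0, physical=[A,p,C,F,E,D,G], logical=[A,p,C,F,E,D,G]
After op 3 (rotate(+2)): offset=2, physical=[A,p,C,F,E,D,G], logical=[C,F,E,D,G,A,p]
After op 4 (swap(4, 0)): offset=2, physical=[A,p,G,F,E,D,C], logical=[G,F,E,D,C,A,p]
After op 5 (replace(6, 'j')): offset=2, physical=[A,j,G,F,E,D,C], logical=[G,F,E,D,C,A,j]
After op 6 (rotate(-1)): offset=1, physical=[A,j,G,F,E,D,C], logical=[j,G,F,E,D,C,A]
After op 7 (rotate(-3)): offset=5, physical=[A,j,G,F,E,D,C], logical=[D,C,A,j,G,F,E]
After op 8 (rotate(+2)): offset=0, physical=[A,j,G,F,E,D,C], logical=[A,j,G,F,E,D,C]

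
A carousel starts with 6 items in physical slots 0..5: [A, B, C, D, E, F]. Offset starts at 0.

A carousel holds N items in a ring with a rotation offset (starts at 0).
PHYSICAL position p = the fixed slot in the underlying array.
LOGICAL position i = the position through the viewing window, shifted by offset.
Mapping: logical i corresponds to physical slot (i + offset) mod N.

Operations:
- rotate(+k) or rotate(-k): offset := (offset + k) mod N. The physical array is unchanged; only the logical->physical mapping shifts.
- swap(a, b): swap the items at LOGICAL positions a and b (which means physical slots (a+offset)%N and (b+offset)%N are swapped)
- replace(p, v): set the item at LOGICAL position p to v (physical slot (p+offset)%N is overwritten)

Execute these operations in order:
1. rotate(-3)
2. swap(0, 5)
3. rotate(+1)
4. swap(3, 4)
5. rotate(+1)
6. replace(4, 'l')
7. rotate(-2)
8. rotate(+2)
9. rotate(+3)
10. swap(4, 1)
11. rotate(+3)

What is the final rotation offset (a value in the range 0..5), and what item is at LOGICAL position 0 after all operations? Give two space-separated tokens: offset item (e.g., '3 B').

After op 1 (rotate(-3)): offset=3, physical=[A,B,C,D,E,F], logical=[D,E,F,A,B,C]
After op 2 (swap(0, 5)): offset=3, physical=[A,B,D,C,E,F], logical=[C,E,F,A,B,D]
After op 3 (rotate(+1)): offset=4, physical=[A,B,D,C,E,F], logical=[E,F,A,B,D,C]
After op 4 (swap(3, 4)): offset=4, physical=[A,D,B,C,E,F], logical=[E,F,A,D,B,C]
After op 5 (rotate(+1)): offset=5, physical=[A,D,B,C,E,F], logical=[F,A,D,B,C,E]
After op 6 (replace(4, 'l')): offset=5, physical=[A,D,B,l,E,F], logical=[F,A,D,B,l,E]
After op 7 (rotate(-2)): offset=3, physical=[A,D,B,l,E,F], logical=[l,E,F,A,D,B]
After op 8 (rotate(+2)): offset=5, physical=[A,D,B,l,E,F], logical=[F,A,D,B,l,E]
After op 9 (rotate(+3)): offset=2, physical=[A,D,B,l,E,F], logical=[B,l,E,F,A,D]
After op 10 (swap(4, 1)): offset=2, physical=[l,D,B,A,E,F], logical=[B,A,E,F,l,D]
After op 11 (rotate(+3)): offset=5, physical=[l,D,B,A,E,F], logical=[F,l,D,B,A,E]

Answer: 5 F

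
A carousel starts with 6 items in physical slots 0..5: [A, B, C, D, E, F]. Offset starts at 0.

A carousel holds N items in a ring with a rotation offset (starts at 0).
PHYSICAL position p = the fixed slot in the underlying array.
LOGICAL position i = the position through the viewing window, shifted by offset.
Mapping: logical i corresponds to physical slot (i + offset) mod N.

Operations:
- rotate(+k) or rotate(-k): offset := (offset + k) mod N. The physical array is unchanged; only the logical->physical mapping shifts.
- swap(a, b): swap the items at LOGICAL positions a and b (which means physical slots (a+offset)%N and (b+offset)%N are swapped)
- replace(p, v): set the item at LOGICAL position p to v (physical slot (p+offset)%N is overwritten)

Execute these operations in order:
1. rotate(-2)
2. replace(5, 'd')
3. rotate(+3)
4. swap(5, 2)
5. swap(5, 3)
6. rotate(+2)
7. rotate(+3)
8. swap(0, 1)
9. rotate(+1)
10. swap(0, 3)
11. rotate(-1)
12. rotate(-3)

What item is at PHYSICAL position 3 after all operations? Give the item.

Answer: A

Derivation:
After op 1 (rotate(-2)): offset=4, physical=[A,B,C,D,E,F], logical=[E,F,A,B,C,D]
After op 2 (replace(5, 'd')): offset=4, physical=[A,B,C,d,E,F], logical=[E,F,A,B,C,d]
After op 3 (rotate(+3)): offset=1, physical=[A,B,C,d,E,F], logical=[B,C,d,E,F,A]
After op 4 (swap(5, 2)): offset=1, physical=[d,B,C,A,E,F], logical=[B,C,A,E,F,d]
After op 5 (swap(5, 3)): offset=1, physical=[E,B,C,A,d,F], logical=[B,C,A,d,F,E]
After op 6 (rotate(+2)): offset=3, physical=[E,B,C,A,d,F], logical=[A,d,F,E,B,C]
After op 7 (rotate(+3)): offset=0, physical=[E,B,C,A,d,F], logical=[E,B,C,A,d,F]
After op 8 (swap(0, 1)): offset=0, physical=[B,E,C,A,d,F], logical=[B,E,C,A,d,F]
After op 9 (rotate(+1)): offset=1, physical=[B,E,C,A,d,F], logical=[E,C,A,d,F,B]
After op 10 (swap(0, 3)): offset=1, physical=[B,d,C,A,E,F], logical=[d,C,A,E,F,B]
After op 11 (rotate(-1)): offset=0, physical=[B,d,C,A,E,F], logical=[B,d,C,A,E,F]
After op 12 (rotate(-3)): offset=3, physical=[B,d,C,A,E,F], logical=[A,E,F,B,d,C]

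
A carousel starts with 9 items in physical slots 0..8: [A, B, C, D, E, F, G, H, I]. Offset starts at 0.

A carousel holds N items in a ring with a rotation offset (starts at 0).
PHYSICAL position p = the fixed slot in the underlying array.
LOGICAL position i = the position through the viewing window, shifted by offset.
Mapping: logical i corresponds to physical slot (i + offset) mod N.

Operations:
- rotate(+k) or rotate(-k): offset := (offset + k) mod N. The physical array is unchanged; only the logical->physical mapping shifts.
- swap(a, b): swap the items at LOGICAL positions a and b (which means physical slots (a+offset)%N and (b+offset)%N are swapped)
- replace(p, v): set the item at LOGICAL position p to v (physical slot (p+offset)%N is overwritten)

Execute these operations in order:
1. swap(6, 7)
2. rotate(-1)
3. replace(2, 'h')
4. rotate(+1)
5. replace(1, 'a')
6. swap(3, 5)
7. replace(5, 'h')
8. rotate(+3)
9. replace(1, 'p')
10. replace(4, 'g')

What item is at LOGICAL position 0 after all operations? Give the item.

Answer: F

Derivation:
After op 1 (swap(6, 7)): offset=0, physical=[A,B,C,D,E,F,H,G,I], logical=[A,B,C,D,E,F,H,G,I]
After op 2 (rotate(-1)): offset=8, physical=[A,B,C,D,E,F,H,G,I], logical=[I,A,B,C,D,E,F,H,G]
After op 3 (replace(2, 'h')): offset=8, physical=[A,h,C,D,E,F,H,G,I], logical=[I,A,h,C,D,E,F,H,G]
After op 4 (rotate(+1)): offset=0, physical=[A,h,C,D,E,F,H,G,I], logical=[A,h,C,D,E,F,H,G,I]
After op 5 (replace(1, 'a')): offset=0, physical=[A,a,C,D,E,F,H,G,I], logical=[A,a,C,D,E,F,H,G,I]
After op 6 (swap(3, 5)): offset=0, physical=[A,a,C,F,E,D,H,G,I], logical=[A,a,C,F,E,D,H,G,I]
After op 7 (replace(5, 'h')): offset=0, physical=[A,a,C,F,E,h,H,G,I], logical=[A,a,C,F,E,h,H,G,I]
After op 8 (rotate(+3)): offset=3, physical=[A,a,C,F,E,h,H,G,I], logical=[F,E,h,H,G,I,A,a,C]
After op 9 (replace(1, 'p')): offset=3, physical=[A,a,C,F,p,h,H,G,I], logical=[F,p,h,H,G,I,A,a,C]
After op 10 (replace(4, 'g')): offset=3, physical=[A,a,C,F,p,h,H,g,I], logical=[F,p,h,H,g,I,A,a,C]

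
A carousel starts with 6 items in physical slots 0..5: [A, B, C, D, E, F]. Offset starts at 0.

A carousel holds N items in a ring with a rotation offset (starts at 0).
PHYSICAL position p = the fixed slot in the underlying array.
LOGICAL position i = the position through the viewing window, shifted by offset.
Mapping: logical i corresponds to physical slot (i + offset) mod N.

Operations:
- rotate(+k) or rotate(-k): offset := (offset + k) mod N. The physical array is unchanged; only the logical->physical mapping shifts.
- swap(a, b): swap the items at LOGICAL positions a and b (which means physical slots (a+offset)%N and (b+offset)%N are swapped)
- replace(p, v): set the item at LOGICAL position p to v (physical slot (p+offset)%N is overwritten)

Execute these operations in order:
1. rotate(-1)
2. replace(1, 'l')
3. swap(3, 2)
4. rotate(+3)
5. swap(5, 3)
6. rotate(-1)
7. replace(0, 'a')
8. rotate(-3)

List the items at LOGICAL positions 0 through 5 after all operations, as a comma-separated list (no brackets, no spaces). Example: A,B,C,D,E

Answer: E,C,l,a,B,D

Derivation:
After op 1 (rotate(-1)): offset=5, physical=[A,B,C,D,E,F], logical=[F,A,B,C,D,E]
After op 2 (replace(1, 'l')): offset=5, physical=[l,B,C,D,E,F], logical=[F,l,B,C,D,E]
After op 3 (swap(3, 2)): offset=5, physical=[l,C,B,D,E,F], logical=[F,l,C,B,D,E]
After op 4 (rotate(+3)): offset=2, physical=[l,C,B,D,E,F], logical=[B,D,E,F,l,C]
After op 5 (swap(5, 3)): offset=2, physical=[l,F,B,D,E,C], logical=[B,D,E,C,l,F]
After op 6 (rotate(-1)): offset=1, physical=[l,F,B,D,E,C], logical=[F,B,D,E,C,l]
After op 7 (replace(0, 'a')): offset=1, physical=[l,a,B,D,E,C], logical=[a,B,D,E,C,l]
After op 8 (rotate(-3)): offset=4, physical=[l,a,B,D,E,C], logical=[E,C,l,a,B,D]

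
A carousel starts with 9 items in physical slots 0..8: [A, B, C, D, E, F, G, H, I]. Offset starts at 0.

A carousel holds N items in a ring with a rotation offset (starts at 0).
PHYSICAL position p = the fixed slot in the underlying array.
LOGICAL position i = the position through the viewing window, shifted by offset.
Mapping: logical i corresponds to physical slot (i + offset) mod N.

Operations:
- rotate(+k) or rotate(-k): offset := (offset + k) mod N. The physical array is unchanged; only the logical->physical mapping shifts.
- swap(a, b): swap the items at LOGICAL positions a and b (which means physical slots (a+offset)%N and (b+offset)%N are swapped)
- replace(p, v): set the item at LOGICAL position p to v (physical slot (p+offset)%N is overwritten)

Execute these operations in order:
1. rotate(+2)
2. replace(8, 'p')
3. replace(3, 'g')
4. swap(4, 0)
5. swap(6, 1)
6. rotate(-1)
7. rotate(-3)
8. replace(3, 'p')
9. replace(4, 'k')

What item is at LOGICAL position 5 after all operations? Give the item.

After op 1 (rotate(+2)): offset=2, physical=[A,B,C,D,E,F,G,H,I], logical=[C,D,E,F,G,H,I,A,B]
After op 2 (replace(8, 'p')): offset=2, physical=[A,p,C,D,E,F,G,H,I], logical=[C,D,E,F,G,H,I,A,p]
After op 3 (replace(3, 'g')): offset=2, physical=[A,p,C,D,E,g,G,H,I], logical=[C,D,E,g,G,H,I,A,p]
After op 4 (swap(4, 0)): offset=2, physical=[A,p,G,D,E,g,C,H,I], logical=[G,D,E,g,C,H,I,A,p]
After op 5 (swap(6, 1)): offset=2, physical=[A,p,G,I,E,g,C,H,D], logical=[G,I,E,g,C,H,D,A,p]
After op 6 (rotate(-1)): offset=1, physical=[A,p,G,I,E,g,C,H,D], logical=[p,G,I,E,g,C,H,D,A]
After op 7 (rotate(-3)): offset=7, physical=[A,p,G,I,E,g,C,H,D], logical=[H,D,A,p,G,I,E,g,C]
After op 8 (replace(3, 'p')): offset=7, physical=[A,p,G,I,E,g,C,H,D], logical=[H,D,A,p,G,I,E,g,C]
After op 9 (replace(4, 'k')): offset=7, physical=[A,p,k,I,E,g,C,H,D], logical=[H,D,A,p,k,I,E,g,C]

Answer: I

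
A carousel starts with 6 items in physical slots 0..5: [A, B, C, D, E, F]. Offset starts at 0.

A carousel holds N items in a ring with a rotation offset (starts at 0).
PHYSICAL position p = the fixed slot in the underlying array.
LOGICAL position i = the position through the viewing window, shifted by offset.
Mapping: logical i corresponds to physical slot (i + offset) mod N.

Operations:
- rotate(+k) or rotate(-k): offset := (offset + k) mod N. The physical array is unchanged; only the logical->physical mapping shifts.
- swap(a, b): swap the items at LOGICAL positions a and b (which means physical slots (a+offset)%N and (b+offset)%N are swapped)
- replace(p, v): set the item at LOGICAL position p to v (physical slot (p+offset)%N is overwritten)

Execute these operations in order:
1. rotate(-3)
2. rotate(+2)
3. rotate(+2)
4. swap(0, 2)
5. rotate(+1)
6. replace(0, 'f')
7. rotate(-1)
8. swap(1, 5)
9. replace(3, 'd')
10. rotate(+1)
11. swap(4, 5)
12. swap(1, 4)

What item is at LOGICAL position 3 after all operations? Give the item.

After op 1 (rotate(-3)): offset=3, physical=[A,B,C,D,E,F], logical=[D,E,F,A,B,C]
After op 2 (rotate(+2)): offset=5, physical=[A,B,C,D,E,F], logical=[F,A,B,C,D,E]
After op 3 (rotate(+2)): offset=1, physical=[A,B,C,D,E,F], logical=[B,C,D,E,F,A]
After op 4 (swap(0, 2)): offset=1, physical=[A,D,C,B,E,F], logical=[D,C,B,E,F,A]
After op 5 (rotate(+1)): offset=2, physical=[A,D,C,B,E,F], logical=[C,B,E,F,A,D]
After op 6 (replace(0, 'f')): offset=2, physical=[A,D,f,B,E,F], logical=[f,B,E,F,A,D]
After op 7 (rotate(-1)): offset=1, physical=[A,D,f,B,E,F], logical=[D,f,B,E,F,A]
After op 8 (swap(1, 5)): offset=1, physical=[f,D,A,B,E,F], logical=[D,A,B,E,F,f]
After op 9 (replace(3, 'd')): offset=1, physical=[f,D,A,B,d,F], logical=[D,A,B,d,F,f]
After op 10 (rotate(+1)): offset=2, physical=[f,D,A,B,d,F], logical=[A,B,d,F,f,D]
After op 11 (swap(4, 5)): offset=2, physical=[D,f,A,B,d,F], logical=[A,B,d,F,D,f]
After op 12 (swap(1, 4)): offset=2, physical=[B,f,A,D,d,F], logical=[A,D,d,F,B,f]

Answer: F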